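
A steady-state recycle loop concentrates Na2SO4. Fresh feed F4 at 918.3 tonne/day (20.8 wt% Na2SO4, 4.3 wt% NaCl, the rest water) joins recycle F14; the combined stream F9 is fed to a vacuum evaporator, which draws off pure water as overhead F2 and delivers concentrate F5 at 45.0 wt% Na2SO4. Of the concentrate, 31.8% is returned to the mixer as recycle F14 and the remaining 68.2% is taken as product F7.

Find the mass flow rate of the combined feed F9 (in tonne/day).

Overall Na2SO4 balance (none leaves overhead): Na2SO4 in fresh feed = Na2SO4 in product, i.e. 918.3×0.208 = (1−0.318)·F5·0.450.
F5 = 191.01/(0.450×0.682) = 622.37 tonne/day.
Recycle F14 = 0.318×622.37 = 197.91 tonne/day.
Combined feed F9 = 918.3 + 197.91 = 1116.2 tonne/day.

1116 tonne/day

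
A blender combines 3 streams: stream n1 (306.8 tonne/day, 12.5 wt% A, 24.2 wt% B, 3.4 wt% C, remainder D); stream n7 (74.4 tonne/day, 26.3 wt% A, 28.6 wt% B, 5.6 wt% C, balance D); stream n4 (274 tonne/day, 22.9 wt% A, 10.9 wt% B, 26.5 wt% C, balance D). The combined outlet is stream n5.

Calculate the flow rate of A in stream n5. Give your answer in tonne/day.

A out = A in = 306.8×0.125 + 74.4×0.263 + 274×0.229 = 120.66 tonne/day.

120.7 tonne/day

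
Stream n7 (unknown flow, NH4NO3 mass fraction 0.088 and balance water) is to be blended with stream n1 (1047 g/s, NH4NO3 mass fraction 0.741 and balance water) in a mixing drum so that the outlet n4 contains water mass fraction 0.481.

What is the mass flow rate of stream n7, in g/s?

539.3 g/s

Let n7 be the unknown flow. Total out = 1047 + n7.
water balance: 271.17 + 0.912·n7 = 0.481·(1047 + n7)
(0.912 − 0.481)·n7 = 0.481×1047 − 271.17 = 232.43
n7 = 232.43 / 0.431 = 539.29 g/s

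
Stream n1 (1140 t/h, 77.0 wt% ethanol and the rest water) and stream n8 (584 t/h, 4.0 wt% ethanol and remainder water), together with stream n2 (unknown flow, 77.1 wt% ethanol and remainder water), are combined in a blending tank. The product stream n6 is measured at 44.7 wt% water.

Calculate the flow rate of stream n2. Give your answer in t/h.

Let n2 be the unknown flow. Total out = 1724 + n2.
water balance: 822.84 + 0.229·n2 = 0.447·(1724 + n2)
(0.229 − 0.447)·n2 = 0.447×1724 − 822.84 = -52.212
n2 = -52.212 / -0.218 = 239.5 t/h

239.5 t/h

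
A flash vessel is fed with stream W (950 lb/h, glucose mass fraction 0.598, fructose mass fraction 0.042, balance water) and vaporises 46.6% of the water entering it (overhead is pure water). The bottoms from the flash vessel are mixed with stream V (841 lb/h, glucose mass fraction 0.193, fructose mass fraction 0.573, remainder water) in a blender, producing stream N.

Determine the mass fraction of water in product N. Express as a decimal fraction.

0.233

Vapour removed = 0.466×0.360×950 = 159.37 lb/h; concentrate = 790.63 lb/h.
water reaching the mixer = 182.63 (from concentrate) + 841×0.234 = 379.42 lb/h.
Product flow = 790.63 + 841 = 1631.6 lb/h; water fraction = 0.233.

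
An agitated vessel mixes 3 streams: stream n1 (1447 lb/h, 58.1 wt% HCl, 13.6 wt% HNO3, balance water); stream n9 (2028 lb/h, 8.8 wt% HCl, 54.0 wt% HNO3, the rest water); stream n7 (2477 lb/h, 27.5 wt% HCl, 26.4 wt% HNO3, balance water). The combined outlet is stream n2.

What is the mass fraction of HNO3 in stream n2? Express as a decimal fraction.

0.3269

Total flow out = 1447 + 2028 + 2477 = 5952 lb/h.
HNO3 in = 1447×0.136 + 2028×0.540 + 2477×0.264 = 1945.8 lb/h.
HNO3 mass fraction in n2 = 1945.8/5952 = 0.3269.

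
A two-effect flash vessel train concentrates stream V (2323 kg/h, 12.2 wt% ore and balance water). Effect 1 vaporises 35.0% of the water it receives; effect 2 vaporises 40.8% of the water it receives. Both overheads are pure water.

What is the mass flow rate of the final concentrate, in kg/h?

1068 kg/h

water in feed = 2323×0.878 = 2039.6 kg/h.
After stage 1: water left = (1−0.350)×2039.6 = 1325.7; stream total = 1609.1 kg/h.
After stage 2: water left = (1−0.408)×1325.7 = 784.84; final concentrate = 1068.2 kg/h.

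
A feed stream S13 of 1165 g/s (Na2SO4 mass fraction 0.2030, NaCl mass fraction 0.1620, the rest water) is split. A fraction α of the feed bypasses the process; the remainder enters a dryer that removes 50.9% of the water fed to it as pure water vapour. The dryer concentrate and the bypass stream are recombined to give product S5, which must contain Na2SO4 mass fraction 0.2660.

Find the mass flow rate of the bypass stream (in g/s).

All 1165×0.203 = 236.5 g/s of Na2SO4 reaches S5, so S5 = 236.5/0.266 = 889.08 g/s and vapour = 275.92 g/s.
The evaporator receives (1−α)·1165 of feed at 0.635 water and removes 0.509 of that water:
0.509×0.635×(1−α)×1165 = 275.92
(1−α) = 275.92/376.55 = 0.7328;  α = 0.2672.
Bypass flow = 0.2672×1165 = 311.32 g/s.

311.3 g/s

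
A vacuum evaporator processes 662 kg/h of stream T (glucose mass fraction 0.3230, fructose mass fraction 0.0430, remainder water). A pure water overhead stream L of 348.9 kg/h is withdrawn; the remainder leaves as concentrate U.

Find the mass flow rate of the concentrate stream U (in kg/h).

313.1 kg/h

Concentrate = 662 − 348.9 = 313.1 kg/h.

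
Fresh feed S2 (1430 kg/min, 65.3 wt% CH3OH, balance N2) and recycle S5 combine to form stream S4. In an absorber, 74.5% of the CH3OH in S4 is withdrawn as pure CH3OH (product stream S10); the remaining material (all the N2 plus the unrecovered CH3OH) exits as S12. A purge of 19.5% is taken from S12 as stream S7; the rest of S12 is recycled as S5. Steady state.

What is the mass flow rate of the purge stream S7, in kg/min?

554.6 kg/min

N2 enters only via S2 and leaves only via the purge: 1430×0.347 = 0.195×(N2 in S12), and the absorber passes all N2, so N2 in S4 = N2 in S12 = 2544.7 kg/min.
CH3OH in S4: m_A = 1430×0.653 + (1−0.195)·(1−0.745)·m_A, so m_A = 933.79/0.7947 = 1175 kg/min.
S12 = (1−0.745)×1175 + 2544.7 = 2844.3 kg/min.
Purge S7 = 0.195×2844.3 = 554.64 kg/min.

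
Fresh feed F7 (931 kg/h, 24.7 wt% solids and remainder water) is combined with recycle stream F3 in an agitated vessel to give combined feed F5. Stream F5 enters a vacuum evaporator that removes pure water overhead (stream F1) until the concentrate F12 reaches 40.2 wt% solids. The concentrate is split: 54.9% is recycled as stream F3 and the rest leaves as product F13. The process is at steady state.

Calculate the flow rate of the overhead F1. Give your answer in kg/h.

Overall solids balance (none leaves overhead): solids in fresh feed = solids in product, i.e. 931×0.247 = (1−0.549)·F12·0.402.
F12 = 229.96/(0.402×0.451) = 1268.4 kg/h.
Recycle F3 = 0.549×1268.4 = 696.33 kg/h.
Combined feed F5 = 931 + 696.33 = 1627.3 kg/h.
Overhead F1 = F5 − F12 = 1627.3 − 1268.4 = 358.97 kg/h.

359 kg/h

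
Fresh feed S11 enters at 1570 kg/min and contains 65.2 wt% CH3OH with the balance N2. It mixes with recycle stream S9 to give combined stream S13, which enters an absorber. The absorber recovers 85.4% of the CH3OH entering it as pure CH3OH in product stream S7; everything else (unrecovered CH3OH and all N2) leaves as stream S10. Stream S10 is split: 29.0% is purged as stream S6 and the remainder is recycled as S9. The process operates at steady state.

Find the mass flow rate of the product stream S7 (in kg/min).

975.3 kg/min

CH3OH in S13: m_A = 1570×0.652 + (1−0.290)·(1−0.854)·m_A, so m_A = 1023.6/0.8963 = 1142 kg/min.
Product S7 = 0.854×1142 = 975.29 kg/min.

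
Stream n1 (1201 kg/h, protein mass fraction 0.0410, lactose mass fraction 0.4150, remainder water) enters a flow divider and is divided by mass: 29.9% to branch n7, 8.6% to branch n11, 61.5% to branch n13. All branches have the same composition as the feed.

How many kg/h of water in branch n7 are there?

Branch n7 total = 0.299×1201 = 359.1 kg/h.
water in n7 = 0.544×359.1 = 195.35 kg/h.

195.3 kg/h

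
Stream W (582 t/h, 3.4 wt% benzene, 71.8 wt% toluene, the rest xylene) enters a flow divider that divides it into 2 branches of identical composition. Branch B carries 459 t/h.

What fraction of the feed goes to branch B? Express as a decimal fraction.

0.789

Fraction to B = 459/582 = 0.7887.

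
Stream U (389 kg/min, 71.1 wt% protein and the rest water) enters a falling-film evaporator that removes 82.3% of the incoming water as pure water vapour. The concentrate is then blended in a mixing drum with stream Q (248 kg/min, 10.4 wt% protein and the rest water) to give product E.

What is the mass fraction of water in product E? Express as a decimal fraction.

Vapour removed = 0.823×0.289×389 = 92.522 kg/min; concentrate = 296.48 kg/min.
water reaching the mixer = 19.899 (from concentrate) + 248×0.896 = 242.11 kg/min.
Product flow = 296.48 + 248 = 544.48 kg/min; water fraction = 0.4447.

0.4447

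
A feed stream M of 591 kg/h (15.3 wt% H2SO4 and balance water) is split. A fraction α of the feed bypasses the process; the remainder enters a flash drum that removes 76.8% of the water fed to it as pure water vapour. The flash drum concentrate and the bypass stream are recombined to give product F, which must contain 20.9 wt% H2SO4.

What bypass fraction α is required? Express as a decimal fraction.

0.588

All 591×0.153 = 90.423 kg/h of H2SO4 reaches F, so F = 90.423/0.209 = 432.65 kg/h and vapour = 158.35 kg/h.
The evaporator receives (1−α)·591 of feed at 0.847 water and removes 0.768 of that water:
0.768×0.847×(1−α)×591 = 158.35
(1−α) = 158.35/384.44 = 0.4119;  α = 0.5881.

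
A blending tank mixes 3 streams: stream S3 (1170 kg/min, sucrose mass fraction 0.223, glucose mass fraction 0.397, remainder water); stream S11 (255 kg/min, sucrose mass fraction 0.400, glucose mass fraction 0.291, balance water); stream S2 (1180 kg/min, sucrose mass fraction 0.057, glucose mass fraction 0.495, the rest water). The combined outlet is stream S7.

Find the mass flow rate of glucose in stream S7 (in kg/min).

glucose out = glucose in = 1170×0.397 + 255×0.291 + 1180×0.495 = 1122.8 kg/min.

1123 kg/min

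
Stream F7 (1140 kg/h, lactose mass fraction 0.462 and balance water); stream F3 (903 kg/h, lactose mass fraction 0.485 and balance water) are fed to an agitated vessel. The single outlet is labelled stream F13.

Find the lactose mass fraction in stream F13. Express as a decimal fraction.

Total flow out = 1140 + 903 = 2043 kg/h.
lactose in = 1140×0.462 + 903×0.485 = 964.63 kg/h.
lactose mass fraction in F13 = 964.63/2043 = 0.472.

0.472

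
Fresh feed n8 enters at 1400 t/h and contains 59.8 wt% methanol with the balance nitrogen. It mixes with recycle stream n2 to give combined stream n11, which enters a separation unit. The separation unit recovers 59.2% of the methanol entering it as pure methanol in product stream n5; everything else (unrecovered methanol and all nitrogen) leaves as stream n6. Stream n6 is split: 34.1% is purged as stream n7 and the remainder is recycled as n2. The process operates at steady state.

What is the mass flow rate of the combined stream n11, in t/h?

nitrogen enters only via n8 and leaves only via the purge: 1400×0.402 = 0.341×(nitrogen in n6), and the separation unit passes all nitrogen, so nitrogen in n11 = nitrogen in n6 = 1650.4 t/h.
methanol in n11: m_A = 1400×0.598 + (1−0.341)·(1−0.592)·m_A, so m_A = 837.2/0.7311 = 1145.1 t/h.
n11 = 1145.1 + 1650.4 = 2795.5 t/h.

2796 t/h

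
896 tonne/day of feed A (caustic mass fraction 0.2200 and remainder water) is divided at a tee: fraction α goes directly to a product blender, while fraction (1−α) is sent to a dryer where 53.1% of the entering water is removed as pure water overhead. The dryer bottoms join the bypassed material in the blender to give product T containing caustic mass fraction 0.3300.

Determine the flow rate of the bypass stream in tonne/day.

174.9 tonne/day

All 896×0.220 = 197.12 tonne/day of caustic reaches T, so T = 197.12/0.330 = 597.33 tonne/day and vapour = 298.67 tonne/day.
The evaporator receives (1−α)·896 of feed at 0.780 water and removes 0.531 of that water:
0.531×0.780×(1−α)×896 = 298.67
(1−α) = 298.67/371.11 = 0.8048;  α = 0.1952.
Bypass flow = 0.1952×896 = 174.9 tonne/day.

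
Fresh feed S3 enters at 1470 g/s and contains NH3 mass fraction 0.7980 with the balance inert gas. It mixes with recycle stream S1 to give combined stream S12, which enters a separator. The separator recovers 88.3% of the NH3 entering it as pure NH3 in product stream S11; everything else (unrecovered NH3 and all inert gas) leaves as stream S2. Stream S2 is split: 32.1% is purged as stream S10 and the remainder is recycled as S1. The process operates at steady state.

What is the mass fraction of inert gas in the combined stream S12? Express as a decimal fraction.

0.4206

inert gas enters only via S3 and leaves only via the purge: 1470×0.202 = 0.321×(inert gas in S2), and the separator passes all inert gas, so inert gas in S12 = inert gas in S2 = 925.05 g/s.
NH3 in S12: m_A = 1470×0.798 + (1−0.321)·(1−0.883)·m_A, so m_A = 1173.1/0.9206 = 1274.3 g/s.
S12 = 1274.3 + 925.05 = 2199.3 g/s.
inert gas fraction in S12 = 925.05/2199.3 = 0.4206.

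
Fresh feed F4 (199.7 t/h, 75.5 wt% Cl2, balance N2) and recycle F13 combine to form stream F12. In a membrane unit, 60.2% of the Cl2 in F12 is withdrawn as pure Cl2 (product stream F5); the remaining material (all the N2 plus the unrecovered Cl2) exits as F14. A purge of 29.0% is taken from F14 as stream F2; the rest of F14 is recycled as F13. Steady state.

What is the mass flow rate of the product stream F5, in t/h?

Cl2 in F12: m_A = 199.7×0.755 + (1−0.290)·(1−0.602)·m_A, so m_A = 150.77/0.7174 = 210.16 t/h.
Product F5 = 0.602×210.16 = 126.52 t/h.

126.5 t/h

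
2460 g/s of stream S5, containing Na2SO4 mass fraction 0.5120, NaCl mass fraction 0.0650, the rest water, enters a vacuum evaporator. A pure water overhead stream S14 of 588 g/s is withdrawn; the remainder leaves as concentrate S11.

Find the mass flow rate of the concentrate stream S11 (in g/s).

1872 g/s

Concentrate = 2460 − 588 = 1872 g/s.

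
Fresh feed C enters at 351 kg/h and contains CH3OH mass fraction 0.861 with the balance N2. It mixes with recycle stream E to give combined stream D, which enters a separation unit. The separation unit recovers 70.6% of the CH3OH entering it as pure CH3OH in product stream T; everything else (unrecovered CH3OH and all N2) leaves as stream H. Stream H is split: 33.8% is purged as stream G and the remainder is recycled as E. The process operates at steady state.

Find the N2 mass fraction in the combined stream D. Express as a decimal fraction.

0.278

N2 enters only via C and leaves only via the purge: 351×0.139 = 0.338×(N2 in H), and the separation unit passes all N2, so N2 in D = N2 in H = 144.35 kg/h.
CH3OH in D: m_A = 351×0.861 + (1−0.338)·(1−0.706)·m_A, so m_A = 302.21/0.8054 = 375.24 kg/h.
D = 375.24 + 144.35 = 519.59 kg/h.
N2 fraction in D = 144.35/519.59 = 0.278.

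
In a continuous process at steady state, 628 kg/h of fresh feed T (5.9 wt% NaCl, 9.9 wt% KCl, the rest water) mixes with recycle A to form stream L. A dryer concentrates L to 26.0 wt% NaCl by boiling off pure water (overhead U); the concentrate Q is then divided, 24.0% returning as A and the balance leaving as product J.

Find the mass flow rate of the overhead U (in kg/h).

485.5 kg/h

Overall NaCl balance (none leaves overhead): NaCl in fresh feed = NaCl in product, i.e. 628×0.059 = (1−0.240)·Q·0.260.
Q = 37.052/(0.260×0.760) = 187.51 kg/h.
Recycle A = 0.240×187.51 = 45.002 kg/h.
Combined feed L = 628 + 45.002 = 673 kg/h.
Overhead U = L − Q = 673 − 187.51 = 485.49 kg/h.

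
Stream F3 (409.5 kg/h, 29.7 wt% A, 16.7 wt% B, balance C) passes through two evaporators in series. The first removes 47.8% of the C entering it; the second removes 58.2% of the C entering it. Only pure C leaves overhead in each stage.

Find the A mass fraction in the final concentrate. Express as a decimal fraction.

C in feed = 409.5×0.536 = 219.49 kg/h.
After stage 1: C left = (1−0.478)×219.49 = 114.57; stream total = 304.58 kg/h.
After stage 2: C left = (1−0.582)×114.57 = 47.892; final concentrate = 237.9 kg/h.
A fraction = 121.62/237.9 = 0.5112.

0.5112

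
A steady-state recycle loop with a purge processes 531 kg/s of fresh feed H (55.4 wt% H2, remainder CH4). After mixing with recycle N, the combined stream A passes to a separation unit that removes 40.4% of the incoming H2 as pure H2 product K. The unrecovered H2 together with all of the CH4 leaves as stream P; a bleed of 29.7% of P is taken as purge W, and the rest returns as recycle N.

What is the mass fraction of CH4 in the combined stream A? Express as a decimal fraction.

CH4 enters only via H and leaves only via the purge: 531×0.446 = 0.297×(CH4 in P), and the separation unit passes all CH4, so CH4 in A = CH4 in P = 797.39 kg/s.
H2 in A: m_A = 531×0.554 + (1−0.297)·(1−0.404)·m_A, so m_A = 294.17/0.5810 = 506.31 kg/s.
A = 506.31 + 797.39 = 1303.7 kg/s.
CH4 fraction in A = 797.39/1303.7 = 0.612.

0.612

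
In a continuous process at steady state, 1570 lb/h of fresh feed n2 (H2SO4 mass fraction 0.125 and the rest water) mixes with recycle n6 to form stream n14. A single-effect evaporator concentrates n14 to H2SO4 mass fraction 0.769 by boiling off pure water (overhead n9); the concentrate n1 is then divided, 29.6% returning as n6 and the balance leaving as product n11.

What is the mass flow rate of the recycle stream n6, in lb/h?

Overall H2SO4 balance (none leaves overhead): H2SO4 in fresh feed = H2SO4 in product, i.e. 1570×0.125 = (1−0.296)·n1·0.769.
n1 = 196.25/(0.769×0.704) = 362.5 lb/h.
Recycle n6 = 0.296×362.5 = 107.3 lb/h.

107.3 lb/h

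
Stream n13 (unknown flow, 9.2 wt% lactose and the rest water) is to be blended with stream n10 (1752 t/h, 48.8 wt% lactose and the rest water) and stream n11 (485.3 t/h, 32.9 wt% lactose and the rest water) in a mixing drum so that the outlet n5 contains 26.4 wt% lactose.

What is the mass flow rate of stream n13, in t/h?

Let n13 be the unknown flow. Total out = 2237.3 + n13.
lactose balance: 1014.6 + 0.092·n13 = 0.264·(2237.3 + n13)
(0.092 − 0.264)·n13 = 0.264×2237.3 − 1014.6 = -423.99
n13 = -423.99 / -0.172 = 2465.1 t/h

2465 t/h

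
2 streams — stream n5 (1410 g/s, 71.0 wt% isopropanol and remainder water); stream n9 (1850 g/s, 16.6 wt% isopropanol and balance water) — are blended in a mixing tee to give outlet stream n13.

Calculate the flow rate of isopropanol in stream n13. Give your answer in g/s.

isopropanol out = isopropanol in = 1410×0.710 + 1850×0.166 = 1308.2 g/s.

1308 g/s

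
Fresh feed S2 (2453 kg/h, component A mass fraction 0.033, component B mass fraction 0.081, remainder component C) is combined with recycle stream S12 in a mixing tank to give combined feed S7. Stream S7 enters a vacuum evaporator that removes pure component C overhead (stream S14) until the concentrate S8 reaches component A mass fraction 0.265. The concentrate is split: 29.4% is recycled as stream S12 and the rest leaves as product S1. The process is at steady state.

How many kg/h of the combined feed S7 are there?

2580 kg/h

Overall component A balance (none leaves overhead): component A in fresh feed = component A in product, i.e. 2453×0.033 = (1−0.294)·S8·0.265.
S8 = 80.949/(0.265×0.706) = 432.67 kg/h.
Recycle S12 = 0.294×432.67 = 127.21 kg/h.
Combined feed S7 = 2453 + 127.21 = 2580.2 kg/h.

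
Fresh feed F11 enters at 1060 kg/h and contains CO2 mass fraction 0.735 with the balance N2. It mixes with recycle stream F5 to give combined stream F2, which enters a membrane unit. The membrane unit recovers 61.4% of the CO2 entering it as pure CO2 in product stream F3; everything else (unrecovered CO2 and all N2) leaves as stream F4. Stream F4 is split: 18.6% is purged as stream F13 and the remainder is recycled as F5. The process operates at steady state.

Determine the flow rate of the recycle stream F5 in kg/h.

1586 kg/h

N2 enters only via F11 and leaves only via the purge: 1060×0.265 = 0.186×(N2 in F4), and the membrane unit passes all N2, so N2 in F2 = N2 in F4 = 1510.2 kg/h.
CO2 in F2: m_A = 1060×0.735 + (1−0.186)·(1−0.614)·m_A, so m_A = 779.1/0.6858 = 1136.1 kg/h.
F4 = (1−0.614)×1136.1 + 1510.2 = 1948.7 kg/h.
Recycle F5 = (1−0.186)×1948.7 = 1586.3 kg/h.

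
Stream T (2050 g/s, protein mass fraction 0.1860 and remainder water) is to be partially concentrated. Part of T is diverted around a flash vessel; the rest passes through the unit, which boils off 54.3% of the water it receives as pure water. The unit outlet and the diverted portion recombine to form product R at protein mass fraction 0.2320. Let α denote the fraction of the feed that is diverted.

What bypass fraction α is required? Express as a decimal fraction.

0.551

All 2050×0.186 = 381.3 g/s of protein reaches R, so R = 381.3/0.232 = 1643.5 g/s and vapour = 406.47 g/s.
The evaporator receives (1−α)·2050 of feed at 0.814 water and removes 0.543 of that water:
0.543×0.814×(1−α)×2050 = 406.47
(1−α) = 406.47/906.1 = 0.4486;  α = 0.5514.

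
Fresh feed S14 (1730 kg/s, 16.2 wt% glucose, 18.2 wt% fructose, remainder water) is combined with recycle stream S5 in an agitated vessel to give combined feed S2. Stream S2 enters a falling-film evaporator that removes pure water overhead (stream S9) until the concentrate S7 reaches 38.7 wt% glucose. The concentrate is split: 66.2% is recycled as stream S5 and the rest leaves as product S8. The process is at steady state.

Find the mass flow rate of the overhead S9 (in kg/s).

1006 kg/s

Overall glucose balance (none leaves overhead): glucose in fresh feed = glucose in product, i.e. 1730×0.162 = (1−0.662)·S7·0.387.
S7 = 280.26/(0.387×0.338) = 2142.6 kg/s.
Recycle S5 = 0.662×2142.6 = 1418.4 kg/s.
Combined feed S2 = 1730 + 1418.4 = 3148.4 kg/s.
Overhead S9 = S2 − S7 = 3148.4 − 2142.6 = 1005.8 kg/s.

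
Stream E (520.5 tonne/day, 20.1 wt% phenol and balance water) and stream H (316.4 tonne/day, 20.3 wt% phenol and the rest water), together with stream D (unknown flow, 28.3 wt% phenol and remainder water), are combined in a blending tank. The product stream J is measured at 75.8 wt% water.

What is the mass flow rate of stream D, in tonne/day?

821.5 tonne/day

Let D be the unknown flow. Total out = 836.9 + D.
water balance: 668.05 + 0.717·D = 0.758·(836.9 + D)
(0.717 − 0.758)·D = 0.758×836.9 − 668.05 = -33.68
D = -33.68 / -0.041 = 821.47 tonne/day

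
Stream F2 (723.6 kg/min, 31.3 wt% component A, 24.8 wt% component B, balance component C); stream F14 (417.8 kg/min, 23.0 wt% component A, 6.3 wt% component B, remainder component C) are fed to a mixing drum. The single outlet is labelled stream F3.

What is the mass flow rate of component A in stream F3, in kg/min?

322.6 kg/min

component A out = component A in = 723.6×0.313 + 417.8×0.230 = 322.58 kg/min.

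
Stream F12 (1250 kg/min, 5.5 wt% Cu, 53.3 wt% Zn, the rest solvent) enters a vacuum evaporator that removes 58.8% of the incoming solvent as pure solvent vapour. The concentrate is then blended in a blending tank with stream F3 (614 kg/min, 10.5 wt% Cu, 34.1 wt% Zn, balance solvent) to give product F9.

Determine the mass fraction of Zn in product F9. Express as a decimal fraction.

0.5609

Vapour removed = 0.588×0.412×1250 = 302.82 kg/min; concentrate = 947.18 kg/min.
Zn reaching the mixer = 666.25 (from concentrate) + 614×0.341 = 875.62 kg/min.
Product flow = 947.18 + 614 = 1561.2 kg/min; Zn fraction = 0.5609.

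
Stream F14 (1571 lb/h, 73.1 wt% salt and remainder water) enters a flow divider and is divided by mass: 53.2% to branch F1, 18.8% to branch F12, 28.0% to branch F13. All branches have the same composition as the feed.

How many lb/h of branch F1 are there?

835.8 lb/h

Branch F1 flow = 0.532×1571 = 835.77 lb/h.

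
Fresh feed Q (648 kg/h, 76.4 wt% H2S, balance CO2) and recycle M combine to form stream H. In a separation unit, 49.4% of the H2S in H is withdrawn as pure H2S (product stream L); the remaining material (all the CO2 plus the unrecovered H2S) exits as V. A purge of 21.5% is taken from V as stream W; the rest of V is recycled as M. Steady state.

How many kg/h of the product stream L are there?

H2S in H: m_A = 648×0.764 + (1−0.215)·(1−0.494)·m_A, so m_A = 495.07/0.6028 = 821.3 kg/h.
Product L = 0.494×821.3 = 405.72 kg/h.

405.7 kg/h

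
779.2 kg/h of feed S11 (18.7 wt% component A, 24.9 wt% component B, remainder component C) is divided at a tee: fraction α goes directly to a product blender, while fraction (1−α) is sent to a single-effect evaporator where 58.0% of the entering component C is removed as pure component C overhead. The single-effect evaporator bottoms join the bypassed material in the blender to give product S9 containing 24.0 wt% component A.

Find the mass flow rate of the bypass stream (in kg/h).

All 779.2×0.187 = 145.71 kg/h of component A reaches S9, so S9 = 145.71/0.240 = 607.13 kg/h and vapour = 172.07 kg/h.
The evaporator receives (1−α)·779.2 of feed at 0.564 component C and removes 0.580 of that component C:
0.580×0.564×(1−α)×779.2 = 172.07
(1−α) = 172.07/254.89 = 0.6751;  α = 0.3249.
Bypass flow = 0.3249×779.2 = 253.17 kg/h.

253.2 kg/h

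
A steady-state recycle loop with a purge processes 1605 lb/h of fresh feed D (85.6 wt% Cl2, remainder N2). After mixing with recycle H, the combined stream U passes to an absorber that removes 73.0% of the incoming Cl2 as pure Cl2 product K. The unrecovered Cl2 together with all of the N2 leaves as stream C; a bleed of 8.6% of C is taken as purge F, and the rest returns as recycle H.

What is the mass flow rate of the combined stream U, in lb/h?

4511 lb/h

N2 enters only via D and leaves only via the purge: 1605×0.144 = 0.086×(N2 in C), and the absorber passes all N2, so N2 in U = N2 in C = 2687.4 lb/h.
Cl2 in U: m_A = 1605×0.856 + (1−0.086)·(1−0.730)·m_A, so m_A = 1373.9/0.7532 = 1824 lb/h.
U = 1824 + 2687.4 = 4511.5 lb/h.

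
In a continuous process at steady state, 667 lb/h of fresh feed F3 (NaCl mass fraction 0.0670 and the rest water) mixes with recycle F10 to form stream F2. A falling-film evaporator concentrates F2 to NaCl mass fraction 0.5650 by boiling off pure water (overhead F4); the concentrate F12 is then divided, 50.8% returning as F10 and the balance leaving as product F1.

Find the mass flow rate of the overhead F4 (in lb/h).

Overall NaCl balance (none leaves overhead): NaCl in fresh feed = NaCl in product, i.e. 667×0.067 = (1−0.508)·F12·0.565.
F12 = 44.689/(0.565×0.492) = 160.76 lb/h.
Recycle F10 = 0.508×160.76 = 81.668 lb/h.
Combined feed F2 = 667 + 81.668 = 748.67 lb/h.
Overhead F4 = F2 − F12 = 748.67 − 160.76 = 587.9 lb/h.

587.9 lb/h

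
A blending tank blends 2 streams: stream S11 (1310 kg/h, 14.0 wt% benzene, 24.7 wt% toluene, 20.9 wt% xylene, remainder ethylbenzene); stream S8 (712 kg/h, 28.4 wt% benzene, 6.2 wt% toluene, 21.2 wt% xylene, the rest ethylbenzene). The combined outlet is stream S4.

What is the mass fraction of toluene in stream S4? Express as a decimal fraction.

Total flow out = 1310 + 712 = 2022 kg/h.
toluene in = 1310×0.247 + 712×0.062 = 367.71 kg/h.
toluene mass fraction in S4 = 367.71/2022 = 0.182.

0.182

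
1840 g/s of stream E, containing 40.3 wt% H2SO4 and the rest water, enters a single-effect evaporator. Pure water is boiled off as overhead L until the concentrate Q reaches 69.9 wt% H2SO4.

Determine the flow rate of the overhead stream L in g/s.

779.2 g/s

H2SO4 is conserved: 1840×0.403 = 741.52 g/s all reports to the concentrate.
Concentrate = 741.52/(target fraction) = 1060.8 g/s.
Overhead = 1840 − 1060.8 = 779.17 g/s.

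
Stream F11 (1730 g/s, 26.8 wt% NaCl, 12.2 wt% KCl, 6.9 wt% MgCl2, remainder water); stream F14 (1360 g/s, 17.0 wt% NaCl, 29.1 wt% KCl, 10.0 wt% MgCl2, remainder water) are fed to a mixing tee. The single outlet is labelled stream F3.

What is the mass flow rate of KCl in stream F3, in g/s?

606.8 g/s

KCl out = KCl in = 1730×0.122 + 1360×0.291 = 606.82 g/s.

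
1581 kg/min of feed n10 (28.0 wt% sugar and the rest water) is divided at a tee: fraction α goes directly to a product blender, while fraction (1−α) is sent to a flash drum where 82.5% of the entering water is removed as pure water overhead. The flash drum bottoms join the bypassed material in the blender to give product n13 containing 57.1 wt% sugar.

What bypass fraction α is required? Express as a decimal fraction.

0.142

All 1581×0.280 = 442.68 kg/min of sugar reaches n13, so n13 = 442.68/0.571 = 775.27 kg/min and vapour = 805.73 kg/min.
The evaporator receives (1−α)·1581 of feed at 0.720 water and removes 0.825 of that water:
0.825×0.720×(1−α)×1581 = 805.73
(1−α) = 805.73/939.11 = 0.8580;  α = 0.1420.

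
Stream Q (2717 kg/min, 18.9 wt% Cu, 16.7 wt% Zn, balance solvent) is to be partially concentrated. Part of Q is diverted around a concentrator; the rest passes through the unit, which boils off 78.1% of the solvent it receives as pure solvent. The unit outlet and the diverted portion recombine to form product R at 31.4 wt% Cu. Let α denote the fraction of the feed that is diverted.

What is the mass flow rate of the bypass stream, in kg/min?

566.5 kg/min

All 2717×0.189 = 513.51 kg/min of Cu reaches R, so R = 513.51/0.314 = 1635.4 kg/min and vapour = 1081.6 kg/min.
The evaporator receives (1−α)·2717 of feed at 0.644 solvent and removes 0.781 of that solvent:
0.781×0.644×(1−α)×2717 = 1081.6
(1−α) = 1081.6/1366.6 = 0.7915;  α = 0.2085.
Bypass flow = 0.2085×2717 = 566.53 kg/min.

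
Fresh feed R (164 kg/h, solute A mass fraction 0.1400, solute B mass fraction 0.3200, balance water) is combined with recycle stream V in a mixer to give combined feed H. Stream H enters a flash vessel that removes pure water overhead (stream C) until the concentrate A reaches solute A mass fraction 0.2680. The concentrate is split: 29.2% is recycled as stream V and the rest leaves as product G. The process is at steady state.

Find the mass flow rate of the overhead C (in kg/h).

Overall solute A balance (none leaves overhead): solute A in fresh feed = solute A in product, i.e. 164×0.140 = (1−0.292)·A·0.268.
A = 22.96/(0.268×0.708) = 121.01 kg/h.
Recycle V = 0.292×121.01 = 35.334 kg/h.
Combined feed H = 164 + 35.334 = 199.33 kg/h.
Overhead C = H − A = 199.33 − 121.01 = 78.328 kg/h.

78.33 kg/h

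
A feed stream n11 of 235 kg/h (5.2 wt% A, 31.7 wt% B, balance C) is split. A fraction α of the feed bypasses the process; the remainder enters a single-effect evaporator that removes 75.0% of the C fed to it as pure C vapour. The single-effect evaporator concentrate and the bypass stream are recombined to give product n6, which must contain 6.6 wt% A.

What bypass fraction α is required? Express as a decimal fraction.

0.552

All 235×0.052 = 12.22 kg/h of A reaches n6, so n6 = 12.22/0.066 = 185.15 kg/h and vapour = 49.848 kg/h.
The evaporator receives (1−α)·235 of feed at 0.631 C and removes 0.750 of that C:
0.750×0.631×(1−α)×235 = 49.848
(1−α) = 49.848/111.21 = 0.4482;  α = 0.5518.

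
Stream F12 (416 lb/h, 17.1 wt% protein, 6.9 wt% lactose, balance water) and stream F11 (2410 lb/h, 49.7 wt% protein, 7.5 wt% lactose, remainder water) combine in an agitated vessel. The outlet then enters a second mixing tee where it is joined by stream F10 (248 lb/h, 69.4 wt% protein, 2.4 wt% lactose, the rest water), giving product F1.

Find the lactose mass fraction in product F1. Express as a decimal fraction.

0.0701

Overall, product flow = 3074 lb/h.
lactose in = 416×0.069 + 2410×0.075 + 248×0.024 = 215.41 lb/h.
lactose fraction in F1 = 0.0701.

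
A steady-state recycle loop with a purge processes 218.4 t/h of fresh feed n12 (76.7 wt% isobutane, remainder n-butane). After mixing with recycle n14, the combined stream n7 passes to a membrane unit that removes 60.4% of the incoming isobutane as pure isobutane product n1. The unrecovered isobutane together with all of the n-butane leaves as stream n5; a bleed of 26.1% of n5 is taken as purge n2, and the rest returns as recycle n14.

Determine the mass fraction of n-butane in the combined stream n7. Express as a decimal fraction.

n-butane enters only via n12 and leaves only via the purge: 218.4×0.233 = 0.261×(n-butane in n5), and the membrane unit passes all n-butane, so n-butane in n7 = n-butane in n5 = 194.97 t/h.
isobutane in n7: m_A = 218.4×0.767 + (1−0.261)·(1−0.604)·m_A, so m_A = 167.51/0.7074 = 236.82 t/h.
n7 = 236.82 + 194.97 = 431.79 t/h.
n-butane fraction in n7 = 194.97/431.79 = 0.452.

0.452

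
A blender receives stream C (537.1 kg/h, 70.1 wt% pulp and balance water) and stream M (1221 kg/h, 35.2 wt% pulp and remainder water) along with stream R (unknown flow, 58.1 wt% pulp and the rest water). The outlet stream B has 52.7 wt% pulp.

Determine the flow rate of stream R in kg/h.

Let R be the unknown flow. Total out = 1758.1 + R.
pulp balance: 806.3 + 0.581·R = 0.527·(1758.1 + R)
(0.581 − 0.527)·R = 0.527×1758.1 − 806.3 = 120.22
R = 120.22 / 0.054 = 2226.3 kg/h

2226 kg/h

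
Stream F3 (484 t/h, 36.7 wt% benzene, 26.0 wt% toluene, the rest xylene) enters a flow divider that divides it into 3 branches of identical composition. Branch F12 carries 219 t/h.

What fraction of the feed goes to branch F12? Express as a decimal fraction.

Fraction to F12 = 219/484 = 0.4525.

0.452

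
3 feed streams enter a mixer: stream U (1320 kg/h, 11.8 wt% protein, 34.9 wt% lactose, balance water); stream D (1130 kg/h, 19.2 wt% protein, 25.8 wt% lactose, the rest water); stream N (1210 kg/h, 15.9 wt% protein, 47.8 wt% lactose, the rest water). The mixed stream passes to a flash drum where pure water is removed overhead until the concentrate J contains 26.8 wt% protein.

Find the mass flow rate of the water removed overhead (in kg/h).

1551 kg/h

protein entering = 1320×0.118 + 1130×0.192 + 1210×0.159 = 565.11 kg/h.
All protein reports to J, so J = 565.11/0.268 = 2108.6 kg/h.
Total feed = 3660 kg/h; overhead = 3660 − 2108.6 = 1551.4 kg/h.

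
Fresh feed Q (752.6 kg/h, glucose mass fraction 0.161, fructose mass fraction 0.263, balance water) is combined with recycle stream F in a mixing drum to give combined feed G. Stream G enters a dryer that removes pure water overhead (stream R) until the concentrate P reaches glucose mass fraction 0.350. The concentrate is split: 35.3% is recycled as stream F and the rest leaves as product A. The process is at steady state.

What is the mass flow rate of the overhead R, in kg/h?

Overall glucose balance (none leaves overhead): glucose in fresh feed = glucose in product, i.e. 752.6×0.161 = (1−0.353)·P·0.350.
P = 121.17/(0.350×0.647) = 535.08 kg/h.
Recycle F = 0.353×535.08 = 188.88 kg/h.
Combined feed G = 752.6 + 188.88 = 941.48 kg/h.
Overhead R = G − P = 941.48 − 535.08 = 406.4 kg/h.

406.4 kg/h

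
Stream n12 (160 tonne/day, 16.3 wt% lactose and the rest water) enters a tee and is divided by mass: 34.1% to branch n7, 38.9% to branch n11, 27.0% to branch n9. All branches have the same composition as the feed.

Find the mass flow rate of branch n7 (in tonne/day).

Branch n7 flow = 0.341×160 = 54.56 tonne/day.

54.56 tonne/day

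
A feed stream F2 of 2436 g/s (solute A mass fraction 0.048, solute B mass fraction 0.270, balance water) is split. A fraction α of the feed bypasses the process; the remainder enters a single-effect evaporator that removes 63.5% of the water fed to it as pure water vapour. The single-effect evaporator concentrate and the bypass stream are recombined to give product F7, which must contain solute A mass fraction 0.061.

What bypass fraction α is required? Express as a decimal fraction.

All 2436×0.048 = 116.93 g/s of solute A reaches F7, so F7 = 116.93/0.061 = 1916.9 g/s and vapour = 519.15 g/s.
The evaporator receives (1−α)·2436 of feed at 0.682 water and removes 0.635 of that water:
0.635×0.682×(1−α)×2436 = 519.15
(1−α) = 519.15/1055 = 0.4921;  α = 0.5079.

0.508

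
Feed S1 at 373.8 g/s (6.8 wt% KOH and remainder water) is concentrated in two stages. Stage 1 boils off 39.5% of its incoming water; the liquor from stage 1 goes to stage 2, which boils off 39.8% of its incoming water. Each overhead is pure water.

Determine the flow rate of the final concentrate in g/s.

152.3 g/s

water in feed = 373.8×0.932 = 348.38 g/s.
After stage 1: water left = (1−0.395)×348.38 = 210.77; stream total = 236.19 g/s.
After stage 2: water left = (1−0.398)×210.77 = 126.88; final concentrate = 152.3 g/s.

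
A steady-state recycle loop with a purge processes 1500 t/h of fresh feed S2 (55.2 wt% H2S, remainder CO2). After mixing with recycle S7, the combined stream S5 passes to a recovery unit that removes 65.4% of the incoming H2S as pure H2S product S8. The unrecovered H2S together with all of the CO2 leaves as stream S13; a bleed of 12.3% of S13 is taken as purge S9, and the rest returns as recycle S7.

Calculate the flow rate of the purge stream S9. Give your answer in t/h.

722.6 t/h

CO2 enters only via S2 and leaves only via the purge: 1500×0.448 = 0.123×(CO2 in S13), and the recovery unit passes all CO2, so CO2 in S5 = CO2 in S13 = 5463.4 t/h.
H2S in S5: m_A = 1500×0.552 + (1−0.123)·(1−0.654)·m_A, so m_A = 828/0.6966 = 1188.7 t/h.
S13 = (1−0.654)×1188.7 + 5463.4 = 5874.7 t/h.
Purge S9 = 0.123×5874.7 = 722.59 t/h.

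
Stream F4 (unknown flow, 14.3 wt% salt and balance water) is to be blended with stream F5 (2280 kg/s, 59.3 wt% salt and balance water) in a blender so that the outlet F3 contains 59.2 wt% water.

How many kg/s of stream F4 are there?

1592 kg/s

Let F4 be the unknown flow. Total out = 2280 + F4.
water balance: 927.96 + 0.857·F4 = 0.592·(2280 + F4)
(0.857 − 0.592)·F4 = 0.592×2280 − 927.96 = 421.8
F4 = 421.8 / 0.265 = 1591.7 kg/s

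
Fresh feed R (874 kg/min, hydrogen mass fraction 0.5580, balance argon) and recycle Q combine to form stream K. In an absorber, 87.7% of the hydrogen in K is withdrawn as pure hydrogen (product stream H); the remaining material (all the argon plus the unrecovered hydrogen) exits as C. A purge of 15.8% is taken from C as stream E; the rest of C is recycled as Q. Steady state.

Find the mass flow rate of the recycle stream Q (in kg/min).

argon enters only via R and leaves only via the purge: 874×0.442 = 0.158×(argon in C), and the absorber passes all argon, so argon in K = argon in C = 2445 kg/min.
hydrogen in K: m_A = 874×0.558 + (1−0.158)·(1−0.877)·m_A, so m_A = 487.69/0.8964 = 544.04 kg/min.
C = (1−0.877)×544.04 + 2445 = 2511.9 kg/min.
Recycle Q = (1−0.158)×2511.9 = 2115 kg/min.

2115 kg/min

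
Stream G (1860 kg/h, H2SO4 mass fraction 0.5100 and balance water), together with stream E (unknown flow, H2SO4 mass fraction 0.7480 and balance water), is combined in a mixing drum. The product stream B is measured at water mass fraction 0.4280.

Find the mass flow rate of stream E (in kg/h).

655.2 kg/h

Let E be the unknown flow. Total out = 1860 + E.
water balance: 911.4 + 0.252·E = 0.428·(1860 + E)
(0.252 − 0.428)·E = 0.428×1860 − 911.4 = -115.32
E = -115.32 / -0.176 = 655.23 kg/h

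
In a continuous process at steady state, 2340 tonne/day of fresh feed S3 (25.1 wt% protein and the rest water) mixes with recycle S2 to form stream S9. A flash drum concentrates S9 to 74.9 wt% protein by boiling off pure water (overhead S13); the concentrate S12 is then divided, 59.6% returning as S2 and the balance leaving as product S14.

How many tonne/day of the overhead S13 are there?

1556 tonne/day

Overall protein balance (none leaves overhead): protein in fresh feed = protein in product, i.e. 2340×0.251 = (1−0.596)·S12·0.749.
S12 = 587.34/(0.749×0.404) = 1941 tonne/day.
Recycle S2 = 0.596×1941 = 1156.8 tonne/day.
Combined feed S9 = 2340 + 1156.8 = 3496.8 tonne/day.
Overhead S13 = S9 − S12 = 3496.8 − 1941 = 1555.8 tonne/day.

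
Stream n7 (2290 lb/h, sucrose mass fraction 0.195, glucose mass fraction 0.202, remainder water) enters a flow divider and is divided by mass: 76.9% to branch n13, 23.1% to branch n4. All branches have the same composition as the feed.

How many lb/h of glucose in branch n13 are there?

Branch n13 total = 0.769×2290 = 1761 lb/h.
glucose in n13 = 0.202×1761 = 355.72 lb/h.

355.7 lb/h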